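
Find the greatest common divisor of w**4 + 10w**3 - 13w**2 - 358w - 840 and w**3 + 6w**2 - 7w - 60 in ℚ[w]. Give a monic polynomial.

w**2 + 9w + 20

Repeated division with remainder:
  w**4 + 10w**3 - 13w**2 - 358w - 840 = (w + 4)(w**3 + 6w**2 - 7w - 60) + (-30w**2 - 270w - 600)
  w**3 + 6w**2 - 7w - 60 = (-(1/30)w + 1/10)(-30w**2 - 270w - 600) + (0)
Last nonzero remainder: -30w**2 - 270w - 600. Dividing through by -30 gives the monic gcd w**2 + 9w + 20.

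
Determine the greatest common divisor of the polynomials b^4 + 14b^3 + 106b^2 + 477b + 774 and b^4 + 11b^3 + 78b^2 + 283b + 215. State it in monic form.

b^2 + 5b + 43

Repeated division with remainder:
  b^4 + 14b^3 + 106b^2 + 477b + 774 = (b^4 + 11b^3 + 78b^2 + 283b + 215) + (3b^3 + 28b^2 + 194b + 559)
  b^4 + 11b^3 + 78b^2 + 283b + 215 = ((1/3)b + 5/9)(3b^3 + 28b^2 + 194b + 559) + (−(20/9)b^2 − (100/9)b − 860/9)
  3b^3 + 28b^2 + 194b + 559 = (−(27/20)b − 117/20)(−(20/9)b^2 − (100/9)b − 860/9) + (0)
Last nonzero remainder: −(20/9)b^2 − (100/9)b − 860/9. Dividing through by −20/9 gives the monic gcd b^2 + 5b + 43.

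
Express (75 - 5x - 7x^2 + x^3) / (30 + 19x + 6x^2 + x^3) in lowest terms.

(25 - 10x + x^2)/(10 + 3x + x^2)

Repeated division with remainder:
  x^3 - 7x^2 - 5x + 75 = (x^3 + 6x^2 + 19x + 30) + (-13x^2 - 24x + 45)
  x^3 + 6x^2 + 19x + 30 = (-(1/13)x - 54/169)(-13x^2 - 24x + 45) + ((2500/169)x + 7500/169)
  -13x^2 - 24x + 45 = (-(2197/2500)x + 507/500)((2500/169)x + 7500/169) + (0)
Last nonzero remainder: (2500/169)x + 7500/169. Dividing through by 2500/169 gives the monic gcd x + 3.
Cancel x + 3 from numerator and denominator to get the reduced form.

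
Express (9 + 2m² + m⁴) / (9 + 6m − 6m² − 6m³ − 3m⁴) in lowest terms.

Repeated division with remainder:
  m⁴ + 2m² + 9 = (−1/3)(−3m⁴ − 6m³ − 6m² + 6m + 9) + (−2m³ + 2m + 12)
  −3m⁴ − 6m³ − 6m² + 6m + 9 = ((3/2)m + 3)(−2m³ + 2m + 12) + (−9m² − 18m − 27)
  −2m³ + 2m + 12 = ((2/9)m − 4/9)(−9m² − 18m − 27) + (0)
Last nonzero remainder: −9m² − 18m − 27. Dividing through by −9 gives the monic gcd m² + 2m + 3.
Cancel m² + 2m + 3 from numerator and denominator to get the reduced form.

(−3 + 2m − m²)/(−3 + 3m²)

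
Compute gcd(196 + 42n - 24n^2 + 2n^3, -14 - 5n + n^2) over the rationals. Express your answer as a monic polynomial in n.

-14 - 5n + n^2

Repeated division with remainder:
  2n^3 - 24n^2 + 42n + 196 = (2n - 14)(n^2 - 5n - 14) + (0)
The last nonzero remainder n^2 - 5n - 14 is already monic.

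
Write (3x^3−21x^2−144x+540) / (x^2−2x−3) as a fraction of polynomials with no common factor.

(3x^2−12x−180)/(x+1)

Euclidean algorithm in ℚ[x]:
  3x^3−21x^2−144x+540 = (3x−15)(x^2−2x−3) + (−165x+495)
  x^2−2x−3 = (−(1/165)x−1/165)(−165x+495) + (0)
Last nonzero remainder: −165x+495. Dividing through by −165 gives the monic gcd x−3.
Cancel x−3 from numerator and denominator to get the reduced form.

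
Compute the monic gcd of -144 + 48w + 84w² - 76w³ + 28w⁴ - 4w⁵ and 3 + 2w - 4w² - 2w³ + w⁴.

Euclidean algorithm in ℚ[w]:
  -4w⁵ + 28w⁴ - 76w³ + 84w² + 48w - 144 = (-4w + 20)(w⁴ - 2w³ - 4w² + 2w + 3) + (-52w³ + 172w² + 20w - 204)
  w⁴ - 2w³ - 4w² + 2w + 3 = (-(1/52)w - 17/676)(-52w³ + 172w² + 20w - 204) + ((120/169)w² - (240/169)w - 360/169)
  -52w³ + 172w² + 20w - 204 = (-(2197/30)w + 2873/30)((120/169)w² - (240/169)w - 360/169) + (0)
Last nonzero remainder: (120/169)w² - (240/169)w - 360/169. Dividing through by 120/169 gives the monic gcd w² - 2w - 3.

-3 - 2w + w²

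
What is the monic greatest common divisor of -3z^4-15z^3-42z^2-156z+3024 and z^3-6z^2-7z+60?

z-4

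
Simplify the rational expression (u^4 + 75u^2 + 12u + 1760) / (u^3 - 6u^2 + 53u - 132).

(u^2 + 3u + 40)/(u - 3)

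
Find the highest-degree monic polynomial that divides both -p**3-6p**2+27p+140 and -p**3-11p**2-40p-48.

p+4

Repeated division with remainder:
  -p**3-6p**2+27p+140 = (-p**3-11p**2-40p-48) + (5p**2+67p+188)
  -p**3-11p**2-40p-48 = (-(1/5)p+12/25)(5p**2+67p+188) + (-(864/25)p-3456/25)
  5p**2+67p+188 = (-(125/864)p-1175/864)(-(864/25)p-3456/25) + (0)
Last nonzero remainder: -(864/25)p-3456/25. Dividing through by -864/25 gives the monic gcd p+4.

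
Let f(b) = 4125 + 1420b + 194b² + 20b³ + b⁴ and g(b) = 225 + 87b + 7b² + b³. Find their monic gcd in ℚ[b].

By polynomial division,
  b⁴ + 20b³ + 194b² + 1420b + 4125 = (b + 13)(b³ + 7b² + 87b + 225) + (16b² + 64b + 1200)
  b³ + 7b² + 87b + 225 = ((1/16)b + 3/16)(16b² + 64b + 1200) + (0)
Last nonzero remainder: 16b² + 64b + 1200. Dividing through by 16 gives the monic gcd b² + 4b + 75.

75 + 4b + b²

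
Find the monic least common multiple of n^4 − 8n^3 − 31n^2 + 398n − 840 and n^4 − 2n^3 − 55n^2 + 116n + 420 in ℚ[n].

By polynomial division,
  n^4 − 8n^3 − 31n^2 + 398n − 840 = (n^4 − 2n^3 − 55n^2 + 116n + 420) + (−6n^3 + 24n^2 + 282n − 1260)
  n^4 − 2n^3 − 55n^2 + 116n + 420 = (−(1/6)n − 1/3)(−6n^3 + 24n^2 + 282n − 1260) + (0)
Last nonzero remainder: −6n^3 + 24n^2 + 282n − 1260. Dividing through by −6 gives the monic gcd n^3 − 4n^2 − 47n + 210.
Then lcm(f, g) = f·g / gcd(f, g); expanding and making the result monic gives the answer.

n^5 − 6n^4 − 47n^3 + 336n^2 − 44n − 1680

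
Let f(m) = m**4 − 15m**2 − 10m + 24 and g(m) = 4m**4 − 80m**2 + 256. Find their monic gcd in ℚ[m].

m**2 − 2m − 8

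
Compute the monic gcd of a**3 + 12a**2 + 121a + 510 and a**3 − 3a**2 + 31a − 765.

Apply the Euclidean algorithm:
  a**3 + 12a**2 + 121a + 510 = (a**3 − 3a**2 + 31a − 765) + (15a**2 + 90a + 1275)
  a**3 − 3a**2 + 31a − 765 = ((1/15)a − 3/5)(15a**2 + 90a + 1275) + (0)
Last nonzero remainder: 15a**2 + 90a + 1275. Dividing through by 15 gives the monic gcd a**2 + 6a + 85.

a**2 + 6a + 85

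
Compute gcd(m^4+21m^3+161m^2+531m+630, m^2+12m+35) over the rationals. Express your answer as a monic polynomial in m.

m^2+12m+35

Euclidean algorithm in ℚ[m]:
  m^4+21m^3+161m^2+531m+630 = (m^2+9m+18)(m^2+12m+35) + (0)
The last nonzero remainder m^2+12m+35 is already monic.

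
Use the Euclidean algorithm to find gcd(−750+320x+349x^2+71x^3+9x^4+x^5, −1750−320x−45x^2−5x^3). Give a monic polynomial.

50+2x+x^2

Euclidean algorithm in ℚ[x]:
  x^5+9x^4+71x^3+349x^2+320x−750 = (−(1/5)x^2−7/5)(−5x^3−45x^2−320x−1750) + (−64x^2−128x−3200)
  −5x^3−45x^2−320x−1750 = ((5/64)x+35/64)(−64x^2−128x−3200) + (0)
Last nonzero remainder: −64x^2−128x−3200. Dividing through by −64 gives the monic gcd x^2+2x+50.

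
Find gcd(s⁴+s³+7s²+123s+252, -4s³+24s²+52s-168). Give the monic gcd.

Apply the Euclidean algorithm:
  s⁴+s³+7s²+123s+252 = (-(1/4)s-7/4)(-4s³+24s²+52s-168) + (62s²+172s-42)
  -4s³+24s²+52s-168 = (-(2/31)s+544/961)(62s²+172s-42) + (-(46200/961)s-138600/961)
  62s²+172s-42 = (-(29791/23100)s+961/3300)(-(46200/961)s-138600/961) + (0)
Last nonzero remainder: -(46200/961)s-138600/961. Dividing through by -46200/961 gives the monic gcd s+3.

s+3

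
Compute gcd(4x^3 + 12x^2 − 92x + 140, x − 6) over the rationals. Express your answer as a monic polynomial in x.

Euclidean algorithm in ℚ[x]:
  4x^3 + 12x^2 − 92x + 140 = (4x^2 + 36x + 124)(x − 6) + (884)
  x − 6 = ((1/884)x − 3/442)(884) + (0)
The last nonzero remainder is the constant 884, so the polynomials are coprime and gcd = 1.

1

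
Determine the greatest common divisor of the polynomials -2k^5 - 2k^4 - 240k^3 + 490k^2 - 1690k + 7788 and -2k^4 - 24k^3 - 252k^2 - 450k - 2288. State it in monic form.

Euclidean algorithm in ℚ[k]:
  -2k^5 - 2k^4 - 240k^3 + 490k^2 - 1690k + 7788 = (k - 11)(-2k^4 - 24k^3 - 252k^2 - 450k - 2288) + (-252k^3 - 1832k^2 - 4352k - 17380)
  -2k^4 - 24k^3 - 252k^2 - 450k - 2288 = ((1/126)k + 149/3969)(-252k^3 - 1832k^2 - 4352k - 17380) + (-(590132/3969)k^2 - (590132/3969)k - 6491452/3969)
  -252k^3 - 1832k^2 - 4352k - 17380 = ((250047/147533)k + 1567755/147533)(-(590132/3969)k^2 - (590132/3969)k - 6491452/3969) + (0)
Last nonzero remainder: -(590132/3969)k^2 - (590132/3969)k - 6491452/3969. Dividing through by -590132/3969 gives the monic gcd k^2 + k + 11.

k^2 + k + 11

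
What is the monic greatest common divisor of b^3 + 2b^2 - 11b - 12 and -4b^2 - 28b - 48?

By polynomial division,
  b^3 + 2b^2 - 11b - 12 = (-(1/4)b + 5/4)(-4b^2 - 28b - 48) + (12b + 48)
  -4b^2 - 28b - 48 = (-(1/3)b - 1)(12b + 48) + (0)
Last nonzero remainder: 12b + 48. Dividing through by 12 gives the monic gcd b + 4.

b + 4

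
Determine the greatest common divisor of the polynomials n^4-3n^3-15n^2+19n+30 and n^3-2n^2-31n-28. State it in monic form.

n+1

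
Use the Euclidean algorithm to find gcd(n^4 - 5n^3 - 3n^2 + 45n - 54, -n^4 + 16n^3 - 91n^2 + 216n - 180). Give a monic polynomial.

Repeated division with remainder:
  n^4 - 5n^3 - 3n^2 + 45n - 54 = (-1)(-n^4 + 16n^3 - 91n^2 + 216n - 180) + (11n^3 - 94n^2 + 261n - 234)
  -n^4 + 16n^3 - 91n^2 + 216n - 180 = (-(1/11)n + 82/121)(11n^3 - 94n^2 + 261n - 234) + (-(432/121)n^2 + (2160/121)n - 2592/121)
  11n^3 - 94n^2 + 261n - 234 = (-(1331/432)n + 1573/144)(-(432/121)n^2 + (2160/121)n - 2592/121) + (0)
Last nonzero remainder: -(432/121)n^2 + (2160/121)n - 2592/121. Dividing through by -432/121 gives the monic gcd n^2 - 5n + 6.

n^2 - 5n + 6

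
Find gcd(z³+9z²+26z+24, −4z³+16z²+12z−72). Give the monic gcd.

z+2

Apply the Euclidean algorithm:
  z³+9z²+26z+24 = (−1/4)(−4z³+16z²+12z−72) + (13z²+29z+6)
  −4z³+16z²+12z−72 = (−(4/13)z+324/169)(13z²+29z+6) + (−(7056/169)z−14112/169)
  13z²+29z+6 = (−(2197/7056)z−169/2352)(−(7056/169)z−14112/169) + (0)
Last nonzero remainder: −(7056/169)z−14112/169. Dividing through by −7056/169 gives the monic gcd z+2.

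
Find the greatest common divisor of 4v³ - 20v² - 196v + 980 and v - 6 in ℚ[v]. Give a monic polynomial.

Apply the Euclidean algorithm:
  4v³ - 20v² - 196v + 980 = (4v² + 4v - 172)(v - 6) + (-52)
  v - 6 = (-(1/52)v + 3/26)(-52) + (0)
The last nonzero remainder is the constant -52, so the polynomials are coprime and gcd = 1.

1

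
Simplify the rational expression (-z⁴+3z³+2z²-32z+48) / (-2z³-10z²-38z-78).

Apply the Euclidean algorithm:
  -z⁴+3z³+2z²-32z+48 = ((1/2)z-4)(-2z³-10z²-38z-78) + (-19z²-145z-264)
  -2z³-10z²-38z-78 = ((2/19)z-100/361)(-19z²-145z-264) + (-(18186/361)z-54558/361)
  -19z²-145z-264 = ((6859/18186)z+15884/9093)(-(18186/361)z-54558/361) + (0)
Last nonzero remainder: -(18186/361)z-54558/361. Dividing through by -18186/361 gives the monic gcd z+3.
Cancel z+3 from numerator and denominator to get the reduced form.

(z³-6z²+16z-16)/(2z²+4z+26)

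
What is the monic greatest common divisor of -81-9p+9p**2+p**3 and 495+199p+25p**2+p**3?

9+p

Apply the Euclidean algorithm:
  p**3+9p**2-9p-81 = (p**3+25p**2+199p+495) + (-16p**2-208p-576)
  p**3+25p**2+199p+495 = (-(1/16)p-3/4)(-16p**2-208p-576) + (7p+63)
  -16p**2-208p-576 = (-(16/7)p-64/7)(7p+63) + (0)
Last nonzero remainder: 7p+63. Dividing through by 7 gives the monic gcd p+9.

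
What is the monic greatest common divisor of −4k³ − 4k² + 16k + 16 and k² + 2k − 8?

Apply the Euclidean algorithm:
  −4k³ − 4k² + 16k + 16 = (−4k + 4)(k² + 2k − 8) + (−24k + 48)
  k² + 2k − 8 = (−(1/24)k − 1/6)(−24k + 48) + (0)
Last nonzero remainder: −24k + 48. Dividing through by −24 gives the monic gcd k − 2.

k − 2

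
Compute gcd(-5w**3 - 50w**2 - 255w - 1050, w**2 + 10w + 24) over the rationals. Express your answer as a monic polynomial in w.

1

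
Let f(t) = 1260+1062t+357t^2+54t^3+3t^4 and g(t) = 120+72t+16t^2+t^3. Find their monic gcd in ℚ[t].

12+6t+t^2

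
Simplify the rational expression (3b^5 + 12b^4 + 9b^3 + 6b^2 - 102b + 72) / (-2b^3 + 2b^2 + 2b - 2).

(-3b^3 - 18b^2 - 42b - 72)/(2b + 2)

Repeated division with remainder:
  3b^5 + 12b^4 + 9b^3 + 6b^2 - 102b + 72 = (-(3/2)b^2 - (15/2)b - 27/2)(-2b^3 + 2b^2 + 2b - 2) + (45b^2 - 90b + 45)
  -2b^3 + 2b^2 + 2b - 2 = (-(2/45)b - 2/45)(45b^2 - 90b + 45) + (0)
Last nonzero remainder: 45b^2 - 90b + 45. Dividing through by 45 gives the monic gcd b^2 - 2b + 1.
Cancel b^2 - 2b + 1 from numerator and denominator to get the reduced form.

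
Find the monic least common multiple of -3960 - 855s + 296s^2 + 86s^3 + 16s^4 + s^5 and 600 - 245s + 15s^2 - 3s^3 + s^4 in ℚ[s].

Euclidean algorithm in ℚ[s]:
  s^5 + 16s^4 + 86s^3 + 296s^2 - 855s - 3960 = (s + 19)(s^4 - 3s^3 + 15s^2 - 245s + 600) + (128s^3 + 256s^2 + 3200s - 15360)
  s^4 - 3s^3 + 15s^2 - 245s + 600 = ((1/128)s - 5/128)(128s^3 + 256s^2 + 3200s - 15360) + (0)
Last nonzero remainder: 128s^3 + 256s^2 + 3200s - 15360. Dividing through by 128 gives the monic gcd s^3 + 2s^2 + 25s - 120.
Then lcm(f, g) = f·g / gcd(f, g); expanding and making the result monic gives the answer.

19800 + 315s - 2335s^2 - 134s^3 + 6s^4 + 11s^5 + s^6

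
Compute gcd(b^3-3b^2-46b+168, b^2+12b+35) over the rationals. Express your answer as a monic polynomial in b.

Euclidean algorithm in ℚ[b]:
  b^3-3b^2-46b+168 = (b-15)(b^2+12b+35) + (99b+693)
  b^2+12b+35 = ((1/99)b+5/99)(99b+693) + (0)
Last nonzero remainder: 99b+693. Dividing through by 99 gives the monic gcd b+7.

b+7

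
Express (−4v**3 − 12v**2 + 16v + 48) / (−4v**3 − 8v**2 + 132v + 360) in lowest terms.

Apply the Euclidean algorithm:
  −4v**3 − 12v**2 + 16v + 48 = (−4v**3 − 8v**2 + 132v + 360) + (−4v**2 − 116v − 312)
  −4v**3 − 8v**2 + 132v + 360 = (v − 27)(−4v**2 − 116v − 312) + (−2688v − 8064)
  −4v**2 − 116v − 312 = ((1/672)v + 13/336)(−2688v − 8064) + (0)
Last nonzero remainder: −2688v − 8064. Dividing through by −2688 gives the monic gcd v + 3.
Cancel v + 3 from numerator and denominator to get the reduced form.

(v**2 − 4)/(v**2 − v − 30)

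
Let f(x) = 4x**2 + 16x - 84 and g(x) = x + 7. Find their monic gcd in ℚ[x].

Euclidean algorithm in ℚ[x]:
  4x**2 + 16x - 84 = (4x - 12)(x + 7) + (0)
The last nonzero remainder x + 7 is already monic.

x + 7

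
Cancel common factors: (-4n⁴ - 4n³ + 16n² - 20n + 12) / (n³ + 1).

(-4n² - 8n + 12)/(n + 1)

Apply the Euclidean algorithm:
  -4n⁴ - 4n³ + 16n² - 20n + 12 = (-4n - 4)(n³ + 1) + (16n² - 16n + 16)
  n³ + 1 = ((1/16)n + 1/16)(16n² - 16n + 16) + (0)
Last nonzero remainder: 16n² - 16n + 16. Dividing through by 16 gives the monic gcd n² - n + 1.
Cancel n² - n + 1 from numerator and denominator to get the reduced form.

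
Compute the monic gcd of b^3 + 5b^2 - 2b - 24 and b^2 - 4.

Apply the Euclidean algorithm:
  b^3 + 5b^2 - 2b - 24 = (b + 5)(b^2 - 4) + (2b - 4)
  b^2 - 4 = ((1/2)b + 1)(2b - 4) + (0)
Last nonzero remainder: 2b - 4. Dividing through by 2 gives the monic gcd b - 2.

b - 2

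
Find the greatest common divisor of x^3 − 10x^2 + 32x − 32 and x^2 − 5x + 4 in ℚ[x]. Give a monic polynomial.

By polynomial division,
  x^3 − 10x^2 + 32x − 32 = (x − 5)(x^2 − 5x + 4) + (3x − 12)
  x^2 − 5x + 4 = ((1/3)x − 1/3)(3x − 12) + (0)
Last nonzero remainder: 3x − 12. Dividing through by 3 gives the monic gcd x − 4.

x − 4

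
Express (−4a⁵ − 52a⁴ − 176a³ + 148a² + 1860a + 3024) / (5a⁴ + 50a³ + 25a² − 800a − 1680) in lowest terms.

Euclidean algorithm in ℚ[a]:
  −4a⁵ − 52a⁴ − 176a³ + 148a² + 1860a + 3024 = (−(4/5)a − 12/5)(5a⁴ + 50a³ + 25a² − 800a − 1680) + (−36a³ − 432a² − 1404a − 1008)
  5a⁴ + 50a³ + 25a² − 800a − 1680 = (−(5/36)a + 5/18)(−36a³ − 432a² − 1404a − 1008) + (−50a² − 550a − 1400)
  −36a³ − 432a² − 1404a − 1008 = ((18/25)a + 18/25)(−50a² − 550a − 1400) + (0)
Last nonzero remainder: −50a² − 550a − 1400. Dividing through by −50 gives the monic gcd a² + 11a + 28.
Cancel a² + 11a + 28 from numerator and denominator to get the reduced form.

(−4a³ − 8a² + 24a + 108)/(5a² − 5a − 60)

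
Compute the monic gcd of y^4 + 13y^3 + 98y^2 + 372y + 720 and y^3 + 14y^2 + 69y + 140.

Repeated division with remainder:
  y^4 + 13y^3 + 98y^2 + 372y + 720 = (y − 1)(y^3 + 14y^2 + 69y + 140) + (43y^2 + 301y + 860)
  y^3 + 14y^2 + 69y + 140 = ((1/43)y + 7/43)(43y^2 + 301y + 860) + (0)
Last nonzero remainder: 43y^2 + 301y + 860. Dividing through by 43 gives the monic gcd y^2 + 7y + 20.

y^2 + 7y + 20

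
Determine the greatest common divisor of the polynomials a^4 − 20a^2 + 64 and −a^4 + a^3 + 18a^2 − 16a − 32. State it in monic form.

Repeated division with remainder:
  a^4 − 20a^2 + 64 = (−1)(−a^4 + a^3 + 18a^2 − 16a − 32) + (a^3 − 2a^2 − 16a + 32)
  −a^4 + a^3 + 18a^2 − 16a − 32 = (−a − 1)(a^3 − 2a^2 − 16a + 32) + (0)
The last nonzero remainder a^3 − 2a^2 − 16a + 32 is already monic.

a^3 − 2a^2 − 16a + 32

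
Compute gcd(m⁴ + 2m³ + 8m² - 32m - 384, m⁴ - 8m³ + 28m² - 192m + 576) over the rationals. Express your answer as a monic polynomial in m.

Repeated division with remainder:
  m⁴ + 2m³ + 8m² - 32m - 384 = (m⁴ - 8m³ + 28m² - 192m + 576) + (10m³ - 20m² + 160m - 960)
  m⁴ - 8m³ + 28m² - 192m + 576 = ((1/10)m - 3/5)(10m³ - 20m² + 160m - 960) + (0)
Last nonzero remainder: 10m³ - 20m² + 160m - 960. Dividing through by 10 gives the monic gcd m³ - 2m² + 16m - 96.

m³ - 2m² + 16m - 96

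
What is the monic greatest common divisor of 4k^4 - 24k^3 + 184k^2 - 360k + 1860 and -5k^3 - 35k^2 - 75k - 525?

Euclidean algorithm in ℚ[k]:
  4k^4 - 24k^3 + 184k^2 - 360k + 1860 = (-(4/5)k + 52/5)(-5k^3 - 35k^2 - 75k - 525) + (488k^2 + 7320)
  -5k^3 - 35k^2 - 75k - 525 = (-(5/488)k - 35/488)(488k^2 + 7320) + (0)
Last nonzero remainder: 488k^2 + 7320. Dividing through by 488 gives the monic gcd k^2 + 15.

k^2 + 15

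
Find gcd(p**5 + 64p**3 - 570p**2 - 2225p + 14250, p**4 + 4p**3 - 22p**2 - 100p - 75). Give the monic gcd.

p**2 - 25

By polynomial division,
  p**5 + 64p**3 - 570p**2 - 2225p + 14250 = (p - 4)(p**4 + 4p**3 - 22p**2 - 100p - 75) + (102p**3 - 558p**2 - 2550p + 13950)
  p**4 + 4p**3 - 22p**2 - 100p - 75 = ((1/102)p + 161/1734)(102p**3 - 558p**2 - 2550p + 13950) + ((15840/289)p**2 - 396000/289)
  102p**3 - 558p**2 - 2550p + 13950 = ((4913/2640)p - 8959/880)((15840/289)p**2 - 396000/289) + (0)
Last nonzero remainder: (15840/289)p**2 - 396000/289. Dividing through by 15840/289 gives the monic gcd p**2 - 25.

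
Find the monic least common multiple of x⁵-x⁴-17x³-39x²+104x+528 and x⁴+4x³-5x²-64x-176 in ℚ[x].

x⁶+3x⁵-21x⁴-107x³-52x²+944x+2112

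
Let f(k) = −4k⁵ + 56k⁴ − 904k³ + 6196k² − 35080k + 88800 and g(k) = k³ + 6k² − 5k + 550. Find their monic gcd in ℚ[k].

k² − 5k + 50

Euclidean algorithm in ℚ[k]:
  −4k⁵ + 56k⁴ − 904k³ + 6196k² − 35080k + 88800 = (−4k² + 80k − 1404)(k³ + 6k² − 5k + 550) + (17220k² − 86100k + 861000)
  k³ + 6k² − 5k + 550 = ((1/17220)k + 11/17220)(17220k² − 86100k + 861000) + (0)
Last nonzero remainder: 17220k² − 86100k + 861000. Dividing through by 17220 gives the monic gcd k² − 5k + 50.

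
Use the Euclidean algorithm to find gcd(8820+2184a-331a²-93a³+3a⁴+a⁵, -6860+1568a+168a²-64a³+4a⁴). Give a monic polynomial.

245-21a-9a²+a³

Apply the Euclidean algorithm:
  a⁵+3a⁴-93a³-331a²+2184a+8820 = ((1/4)a+19/4)(4a⁴-64a³+168a²+1568a-6860) + (169a³-1521a²-3549a+41405)
  4a⁴-64a³+168a²+1568a-6860 = ((4/169)a-28/169)(169a³-1521a²-3549a+41405) + (0)
Last nonzero remainder: 169a³-1521a²-3549a+41405. Dividing through by 169 gives the monic gcd a³-9a²-21a+245.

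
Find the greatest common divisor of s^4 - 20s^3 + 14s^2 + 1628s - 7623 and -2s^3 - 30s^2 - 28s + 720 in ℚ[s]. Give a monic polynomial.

s + 9

By polynomial division,
  s^4 - 20s^3 + 14s^2 + 1628s - 7623 = (-(1/2)s + 35/2)(-2s^3 - 30s^2 - 28s + 720) + (525s^2 + 2478s - 20223)
  -2s^3 - 30s^2 - 28s + 720 = (-(2/525)s - 514/13125)(525s^2 + 2478s - 20223) + (-(4998/625)s - 44982/625)
  525s^2 + 2478s - 20223 = (-(15625/238)s + 66875/238)(-(4998/625)s - 44982/625) + (0)
Last nonzero remainder: -(4998/625)s - 44982/625. Dividing through by -4998/625 gives the monic gcd s + 9.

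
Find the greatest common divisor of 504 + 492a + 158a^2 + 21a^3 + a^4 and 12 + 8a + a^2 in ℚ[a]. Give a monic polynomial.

12 + 8a + a^2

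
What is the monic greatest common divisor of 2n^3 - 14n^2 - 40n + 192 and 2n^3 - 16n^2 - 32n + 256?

Repeated division with remainder:
  2n^3 - 14n^2 - 40n + 192 = (2n^3 - 16n^2 - 32n + 256) + (2n^2 - 8n - 64)
  2n^3 - 16n^2 - 32n + 256 = (n - 4)(2n^2 - 8n - 64) + (0)
Last nonzero remainder: 2n^2 - 8n - 64. Dividing through by 2 gives the monic gcd n^2 - 4n - 32.

n^2 - 4n - 32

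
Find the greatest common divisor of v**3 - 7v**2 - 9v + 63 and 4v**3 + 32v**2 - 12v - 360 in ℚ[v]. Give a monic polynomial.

v - 3

Repeated division with remainder:
  v**3 - 7v**2 - 9v + 63 = (1/4)(4v**3 + 32v**2 - 12v - 360) + (-15v**2 - 6v + 153)
  4v**3 + 32v**2 - 12v - 360 = (-(4/15)v - 152/75)(-15v**2 - 6v + 153) + ((416/25)v - 1248/25)
  -15v**2 - 6v + 153 = (-(375/416)v - 1275/416)((416/25)v - 1248/25) + (0)
Last nonzero remainder: (416/25)v - 1248/25. Dividing through by 416/25 gives the monic gcd v - 3.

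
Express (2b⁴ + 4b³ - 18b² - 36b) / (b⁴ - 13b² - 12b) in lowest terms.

(2b² - 2b - 12)/(b² - 3b - 4)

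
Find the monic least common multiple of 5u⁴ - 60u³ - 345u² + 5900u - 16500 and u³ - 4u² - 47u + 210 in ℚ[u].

By polynomial division,
  5u⁴ - 60u³ - 345u² + 5900u - 16500 = (5u - 40)(u³ - 4u² - 47u + 210) + (-270u² + 2970u - 8100)
  u³ - 4u² - 47u + 210 = (-(1/270)u - 7/270)(-270u² + 2970u - 8100) + (0)
Last nonzero remainder: -270u² + 2970u - 8100. Dividing through by -270 gives the monic gcd u² - 11u + 30.
Then lcm(f, g) = f·g / gcd(f, g); expanding and making the result monic gives the answer.

u⁵ - 5u⁴ - 153u³ + 697u² + 4960u - 23100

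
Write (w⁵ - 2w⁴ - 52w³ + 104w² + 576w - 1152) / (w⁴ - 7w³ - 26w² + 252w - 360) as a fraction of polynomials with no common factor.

(w² - 16)/(w - 5)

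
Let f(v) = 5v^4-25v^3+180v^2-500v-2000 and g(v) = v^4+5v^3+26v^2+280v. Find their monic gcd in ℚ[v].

v^2-2v+40

By polynomial division,
  5v^4-25v^3+180v^2-500v-2000 = (5)(v^4+5v^3+26v^2+280v) + (-50v^3+50v^2-1900v-2000)
  v^4+5v^3+26v^2+280v = (-(1/50)v-3/25)(-50v^3+50v^2-1900v-2000) + (-6v^2+12v-240)
  -50v^3+50v^2-1900v-2000 = ((25/3)v+25/3)(-6v^2+12v-240) + (0)
Last nonzero remainder: -6v^2+12v-240. Dividing through by -6 gives the monic gcd v^2-2v+40.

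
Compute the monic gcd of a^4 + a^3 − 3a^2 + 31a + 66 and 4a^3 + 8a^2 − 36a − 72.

a^2 + 5a + 6

Repeated division with remainder:
  a^4 + a^3 − 3a^2 + 31a + 66 = ((1/4)a − 1/4)(4a^3 + 8a^2 − 36a − 72) + (8a^2 + 40a + 48)
  4a^3 + 8a^2 − 36a − 72 = ((1/2)a − 3/2)(8a^2 + 40a + 48) + (0)
Last nonzero remainder: 8a^2 + 40a + 48. Dividing through by 8 gives the monic gcd a^2 + 5a + 6.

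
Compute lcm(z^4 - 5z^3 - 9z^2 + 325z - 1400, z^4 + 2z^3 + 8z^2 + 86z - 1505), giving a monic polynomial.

z^6 - 5z^5 + 34z^4 + 110z^3 - 1787z^2 + 13975z - 60200

By polynomial division,
  z^4 - 5z^3 - 9z^2 + 325z - 1400 = (z^4 + 2z^3 + 8z^2 + 86z - 1505) + (-7z^3 - 17z^2 + 239z + 105)
  z^4 + 2z^3 + 8z^2 + 86z - 1505 = (-(1/7)z + 3/49)(-7z^3 - 17z^2 + 239z + 105) + ((2116/49)z^2 + (4232/49)z - 10580/7)
  -7z^3 - 17z^2 + 239z + 105 = (-(343/2116)z - 147/2116)((2116/49)z^2 + (4232/49)z - 10580/7) + (0)
Last nonzero remainder: (2116/49)z^2 + (4232/49)z - 10580/7. Dividing through by 2116/49 gives the monic gcd z^2 + 2z - 35.
Then lcm(f, g) = f·g / gcd(f, g); expanding and making the result monic gives the answer.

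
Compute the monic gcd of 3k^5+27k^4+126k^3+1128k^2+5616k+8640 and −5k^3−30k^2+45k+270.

Apply the Euclidean algorithm:
  3k^5+27k^4+126k^3+1128k^2+5616k+8640 = (−(3/5)k^2−(9/5)k−99/5)(−5k^3−30k^2+45k+270) + (777k^2+6993k+13986)
  −5k^3−30k^2+45k+270 = (−(5/777)k+5/259)(777k^2+6993k+13986) + (0)
Last nonzero remainder: 777k^2+6993k+13986. Dividing through by 777 gives the monic gcd k^2+9k+18.

k^2+9k+18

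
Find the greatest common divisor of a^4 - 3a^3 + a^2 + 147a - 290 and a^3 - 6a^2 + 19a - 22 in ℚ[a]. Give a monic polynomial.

a - 2

Euclidean algorithm in ℚ[a]:
  a^4 - 3a^3 + a^2 + 147a - 290 = (a + 3)(a^3 - 6a^2 + 19a - 22) + (112a - 224)
  a^3 - 6a^2 + 19a - 22 = ((1/112)a^2 - (1/28)a + 11/112)(112a - 224) + (0)
Last nonzero remainder: 112a - 224. Dividing through by 112 gives the monic gcd a - 2.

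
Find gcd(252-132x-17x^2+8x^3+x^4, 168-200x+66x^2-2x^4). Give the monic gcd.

Apply the Euclidean algorithm:
  x^4+8x^3-17x^2-132x+252 = (-1/2)(-2x^4+66x^2-200x+168) + (8x^3+16x^2-232x+336)
  -2x^4+66x^2-200x+168 = (-(1/4)x+1/2)(8x^3+16x^2-232x+336) + (0)
Last nonzero remainder: 8x^3+16x^2-232x+336. Dividing through by 8 gives the monic gcd x^3+2x^2-29x+42.

42-29x+2x^2+x^3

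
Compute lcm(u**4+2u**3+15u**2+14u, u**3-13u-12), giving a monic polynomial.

Euclidean algorithm in ℚ[u]:
  u**4+2u**3+15u**2+14u = (u+2)(u**3-13u-12) + (28u**2+52u+24)
  u**3-13u-12 = ((1/28)u-13/196)(28u**2+52u+24) + (-(510/49)u-510/49)
  28u**2+52u+24 = (-(686/255)u-196/85)(-(510/49)u-510/49) + (0)
Last nonzero remainder: -(510/49)u-510/49. Dividing through by -510/49 gives the monic gcd u+1.
Then lcm(f, g) = f·g / gcd(f, g); expanding and making the result monic gives the answer.

u**6+u**5+u**4-25u**3-194u**2-168u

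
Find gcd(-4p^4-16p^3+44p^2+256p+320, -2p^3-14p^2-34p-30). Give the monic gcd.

p^2+4p+5

Repeated division with remainder:
  -4p^4-16p^3+44p^2+256p+320 = (2p-6)(-2p^3-14p^2-34p-30) + (28p^2+112p+140)
  -2p^3-14p^2-34p-30 = (-(1/14)p-3/14)(28p^2+112p+140) + (0)
Last nonzero remainder: 28p^2+112p+140. Dividing through by 28 gives the monic gcd p^2+4p+5.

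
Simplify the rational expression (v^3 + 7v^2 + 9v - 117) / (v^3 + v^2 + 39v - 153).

(v^2 + 10v + 39)/(v^2 + 4v + 51)

Apply the Euclidean algorithm:
  v^3 + 7v^2 + 9v - 117 = (v^3 + v^2 + 39v - 153) + (6v^2 - 30v + 36)
  v^3 + v^2 + 39v - 153 = ((1/6)v + 1)(6v^2 - 30v + 36) + (63v - 189)
  6v^2 - 30v + 36 = ((2/21)v - 4/21)(63v - 189) + (0)
Last nonzero remainder: 63v - 189. Dividing through by 63 gives the monic gcd v - 3.
Cancel v - 3 from numerator and denominator to get the reduced form.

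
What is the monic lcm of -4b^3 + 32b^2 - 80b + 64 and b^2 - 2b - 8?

Apply the Euclidean algorithm:
  -4b^3 + 32b^2 - 80b + 64 = (-4b + 24)(b^2 - 2b - 8) + (-64b + 256)
  b^2 - 2b - 8 = (-(1/64)b - 1/32)(-64b + 256) + (0)
Last nonzero remainder: -64b + 256. Dividing through by -64 gives the monic gcd b - 4.
Then lcm(f, g) = f·g / gcd(f, g); expanding and making the result monic gives the answer.

b^4 - 6b^3 + 4b^2 + 24b - 32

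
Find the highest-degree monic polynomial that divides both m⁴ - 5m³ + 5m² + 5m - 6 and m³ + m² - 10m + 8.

By polynomial division,
  m⁴ - 5m³ + 5m² + 5m - 6 = (m - 6)(m³ + m² - 10m + 8) + (21m² - 63m + 42)
  m³ + m² - 10m + 8 = ((1/21)m + 4/21)(21m² - 63m + 42) + (0)
Last nonzero remainder: 21m² - 63m + 42. Dividing through by 21 gives the monic gcd m² - 3m + 2.

m² - 3m + 2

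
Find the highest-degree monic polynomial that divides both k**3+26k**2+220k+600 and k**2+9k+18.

Euclidean algorithm in ℚ[k]:
  k**3+26k**2+220k+600 = (k+17)(k**2+9k+18) + (49k+294)
  k**2+9k+18 = ((1/49)k+3/49)(49k+294) + (0)
Last nonzero remainder: 49k+294. Dividing through by 49 gives the monic gcd k+6.

k+6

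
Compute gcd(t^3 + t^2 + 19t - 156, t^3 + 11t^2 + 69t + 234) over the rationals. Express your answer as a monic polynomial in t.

t^2 + 5t + 39

Apply the Euclidean algorithm:
  t^3 + t^2 + 19t - 156 = (t^3 + 11t^2 + 69t + 234) + (-10t^2 - 50t - 390)
  t^3 + 11t^2 + 69t + 234 = (-(1/10)t - 3/5)(-10t^2 - 50t - 390) + (0)
Last nonzero remainder: -10t^2 - 50t - 390. Dividing through by -10 gives the monic gcd t^2 + 5t + 39.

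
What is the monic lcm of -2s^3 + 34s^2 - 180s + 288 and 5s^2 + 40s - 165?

Euclidean algorithm in ℚ[s]:
  -2s^3 + 34s^2 - 180s + 288 = (-(2/5)s + 10)(5s^2 + 40s - 165) + (-646s + 1938)
  5s^2 + 40s - 165 = (-(5/646)s - 55/646)(-646s + 1938) + (0)
Last nonzero remainder: -646s + 1938. Dividing through by -646 gives the monic gcd s - 3.
Then lcm(f, g) = f·g / gcd(f, g); expanding and making the result monic gives the answer.

s^4 - 6s^3 - 97s^2 + 846s - 1584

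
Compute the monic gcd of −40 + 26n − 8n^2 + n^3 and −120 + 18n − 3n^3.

Repeated division with remainder:
  n^3 − 8n^2 + 26n − 40 = (−1/3)(−3n^3 + 18n − 120) + (−8n^2 + 32n − 80)
  −3n^3 + 18n − 120 = ((3/8)n + 3/2)(−8n^2 + 32n − 80) + (0)
Last nonzero remainder: −8n^2 + 32n − 80. Dividing through by −8 gives the monic gcd n^2 − 4n + 10.

10 − 4n + n^2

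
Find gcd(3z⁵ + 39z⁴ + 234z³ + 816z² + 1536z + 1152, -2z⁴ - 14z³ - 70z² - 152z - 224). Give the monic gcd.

z² + 4z + 16

By polynomial division,
  3z⁵ + 39z⁴ + 234z³ + 816z² + 1536z + 1152 = (-(3/2)z - 9)(-2z⁴ - 14z³ - 70z² - 152z - 224) + (3z³ - 42z² - 168z - 864)
  -2z⁴ - 14z³ - 70z² - 152z - 224 = (-(2/3)z - 14)(3z³ - 42z² - 168z - 864) + (-770z² - 3080z - 12320)
  3z³ - 42z² - 168z - 864 = (-(3/770)z + 27/385)(-770z² - 3080z - 12320) + (0)
Last nonzero remainder: -770z² - 3080z - 12320. Dividing through by -770 gives the monic gcd z² + 4z + 16.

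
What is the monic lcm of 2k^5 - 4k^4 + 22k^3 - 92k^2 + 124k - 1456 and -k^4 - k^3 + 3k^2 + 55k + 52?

k^6 - k^5 + 9k^4 - 35k^3 + 16k^2 - 666k - 728

Repeated division with remainder:
  2k^5 - 4k^4 + 22k^3 - 92k^2 + 124k - 1456 = (-2k + 6)(-k^4 - k^3 + 3k^2 + 55k + 52) + (34k^3 - 102k - 1768)
  -k^4 - k^3 + 3k^2 + 55k + 52 = (-(1/34)k - 1/34)(34k^3 - 102k - 1768) + (0)
Last nonzero remainder: 34k^3 - 102k - 1768. Dividing through by 34 gives the monic gcd k^3 - 3k - 52.
Then lcm(f, g) = f·g / gcd(f, g); expanding and making the result monic gives the answer.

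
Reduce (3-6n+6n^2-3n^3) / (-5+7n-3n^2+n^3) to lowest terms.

(-3+3n-3n^2)/(5-2n+n^2)

Euclidean algorithm in ℚ[n]:
  -3n^3+6n^2-6n+3 = (-3)(n^3-3n^2+7n-5) + (-3n^2+15n-12)
  n^3-3n^2+7n-5 = (-(1/3)n-2/3)(-3n^2+15n-12) + (13n-13)
  -3n^2+15n-12 = (-(3/13)n+12/13)(13n-13) + (0)
Last nonzero remainder: 13n-13. Dividing through by 13 gives the monic gcd n-1.
Cancel n-1 from numerator and denominator to get the reduced form.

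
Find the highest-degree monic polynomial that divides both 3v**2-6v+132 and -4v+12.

Repeated division with remainder:
  3v**2-6v+132 = (-(3/4)v-3/4)(-4v+12) + (141)
  -4v+12 = (-(4/141)v+4/47)(141) + (0)
The last nonzero remainder is the constant 141, so the polynomials are coprime and gcd = 1.

1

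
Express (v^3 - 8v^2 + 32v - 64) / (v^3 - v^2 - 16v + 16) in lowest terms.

(v^2 - 4v + 16)/(v^2 + 3v - 4)

Apply the Euclidean algorithm:
  v^3 - 8v^2 + 32v - 64 = (v^3 - v^2 - 16v + 16) + (-7v^2 + 48v - 80)
  v^3 - v^2 - 16v + 16 = (-(1/7)v - 41/49)(-7v^2 + 48v - 80) + ((624/49)v - 2496/49)
  -7v^2 + 48v - 80 = (-(343/624)v + 245/156)((624/49)v - 2496/49) + (0)
Last nonzero remainder: (624/49)v - 2496/49. Dividing through by 624/49 gives the monic gcd v - 4.
Cancel v - 4 from numerator and denominator to get the reduced form.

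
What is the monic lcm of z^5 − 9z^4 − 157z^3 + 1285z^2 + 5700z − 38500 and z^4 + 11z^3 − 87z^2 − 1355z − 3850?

z^6 − 4z^5 − 202z^4 + 500z^3 + 12125z^2 − 10000z − 192500

Euclidean algorithm in ℚ[z]:
  z^5 − 9z^4 − 157z^3 + 1285z^2 + 5700z − 38500 = (z − 20)(z^4 + 11z^3 − 87z^2 − 1355z − 3850) + (150z^3 + 900z^2 − 17550z − 115500)
  z^4 + 11z^3 − 87z^2 − 1355z − 3850 = ((1/150)z + 1/30)(150z^3 + 900z^2 − 17550z − 115500) + (0)
Last nonzero remainder: 150z^3 + 900z^2 − 17550z − 115500. Dividing through by 150 gives the monic gcd z^3 + 6z^2 − 117z − 770.
Then lcm(f, g) = f·g / gcd(f, g); expanding and making the result monic gives the answer.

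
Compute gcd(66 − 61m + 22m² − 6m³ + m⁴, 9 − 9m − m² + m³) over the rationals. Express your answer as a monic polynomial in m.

−3 + m

Apply the Euclidean algorithm:
  m⁴ − 6m³ + 22m² − 61m + 66 = (m − 5)(m³ − m² − 9m + 9) + (26m² − 115m + 111)
  m³ − m² − 9m + 9 = ((1/26)m + 89/676)(26m² − 115m + 111) + ((1265/676)m − 3795/676)
  26m² − 115m + 111 = ((17576/1265)m − 25012/1265)((1265/676)m − 3795/676) + (0)
Last nonzero remainder: (1265/676)m − 3795/676. Dividing through by 1265/676 gives the monic gcd m − 3.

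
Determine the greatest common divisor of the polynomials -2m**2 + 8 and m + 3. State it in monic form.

By polynomial division,
  -2m**2 + 8 = (-2m + 6)(m + 3) + (-10)
  m + 3 = (-(1/10)m - 3/10)(-10) + (0)
The last nonzero remainder is the constant -10, so the polynomials are coprime and gcd = 1.

1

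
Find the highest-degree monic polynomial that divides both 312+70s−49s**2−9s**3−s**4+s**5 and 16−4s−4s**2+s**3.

Apply the Euclidean algorithm:
  s**5−s**4−9s**3−49s**2+70s+312 = (s**2+3s+7)(s**3−4s**2−4s+16) + (−25s**2+50s+200)
  s**3−4s**2−4s+16 = (−(1/25)s+2/25)(−25s**2+50s+200) + (0)
Last nonzero remainder: −25s**2+50s+200. Dividing through by −25 gives the monic gcd s**2−2s−8.

−8−2s+s**2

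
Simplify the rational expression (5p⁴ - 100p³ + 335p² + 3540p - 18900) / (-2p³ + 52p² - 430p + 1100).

(-5p³ + 50p² + 165p - 1890)/(2p² - 32p + 110)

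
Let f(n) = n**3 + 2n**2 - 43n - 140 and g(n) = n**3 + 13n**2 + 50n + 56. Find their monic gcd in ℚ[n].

Apply the Euclidean algorithm:
  n**3 + 2n**2 - 43n - 140 = (n**3 + 13n**2 + 50n + 56) + (-11n**2 - 93n - 196)
  n**3 + 13n**2 + 50n + 56 = (-(1/11)n - 50/121)(-11n**2 - 93n - 196) + (-(756/121)n - 3024/121)
  -11n**2 - 93n - 196 = ((1331/756)n + 847/108)(-(756/121)n - 3024/121) + (0)
Last nonzero remainder: -(756/121)n - 3024/121. Dividing through by -756/121 gives the monic gcd n + 4.

n + 4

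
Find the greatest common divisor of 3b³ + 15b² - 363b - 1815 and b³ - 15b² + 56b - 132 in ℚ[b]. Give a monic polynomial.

b - 11

Repeated division with remainder:
  3b³ + 15b² - 363b - 1815 = (3)(b³ - 15b² + 56b - 132) + (60b² - 531b - 1419)
  b³ - 15b² + 56b - 132 = ((1/60)b - 41/400)(60b² - 531b - 1419) + ((10089/400)b - 110979/400)
  60b² - 531b - 1419 = ((8000/3363)b + 17200/3363)((10089/400)b - 110979/400) + (0)
Last nonzero remainder: (10089/400)b - 110979/400. Dividing through by 10089/400 gives the monic gcd b - 11.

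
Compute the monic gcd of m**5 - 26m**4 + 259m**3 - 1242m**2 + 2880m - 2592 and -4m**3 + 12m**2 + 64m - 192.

m**2 - 7m + 12

Repeated division with remainder:
  m**5 - 26m**4 + 259m**3 - 1242m**2 + 2880m - 2592 = (-(1/4)m**2 + (23/4)m - 103/2)(-4m**3 + 12m**2 + 64m - 192) + (-1040m**2 + 7280m - 12480)
  -4m**3 + 12m**2 + 64m - 192 = ((1/260)m + 1/65)(-1040m**2 + 7280m - 12480) + (0)
Last nonzero remainder: -1040m**2 + 7280m - 12480. Dividing through by -1040 gives the monic gcd m**2 - 7m + 12.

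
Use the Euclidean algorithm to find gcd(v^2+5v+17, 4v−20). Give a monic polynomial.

By polynomial division,
  v^2+5v+17 = ((1/4)v+5/2)(4v−20) + (67)
  4v−20 = ((4/67)v−20/67)(67) + (0)
The last nonzero remainder is the constant 67, so the polynomials are coprime and gcd = 1.

1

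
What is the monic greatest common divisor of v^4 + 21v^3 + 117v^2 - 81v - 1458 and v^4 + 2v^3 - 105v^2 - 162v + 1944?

v^2 + 15v + 54

Euclidean algorithm in ℚ[v]:
  v^4 + 21v^3 + 117v^2 - 81v - 1458 = (v^4 + 2v^3 - 105v^2 - 162v + 1944) + (19v^3 + 222v^2 + 81v - 3402)
  v^4 + 2v^3 - 105v^2 - 162v + 1944 = ((1/19)v - 184/361)(19v^3 + 222v^2 + 81v - 3402) + ((1404/361)v^2 + (21060/361)v + 75816/361)
  19v^3 + 222v^2 + 81v - 3402 = ((6859/1404)v - 2527/156)((1404/361)v^2 + (21060/361)v + 75816/361) + (0)
Last nonzero remainder: (1404/361)v^2 + (21060/361)v + 75816/361. Dividing through by 1404/361 gives the monic gcd v^2 + 15v + 54.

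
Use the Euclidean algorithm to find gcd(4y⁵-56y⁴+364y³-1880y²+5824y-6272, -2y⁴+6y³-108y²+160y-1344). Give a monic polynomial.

y²-y+28

Euclidean algorithm in ℚ[y]:
  4y⁵-56y⁴+364y³-1880y²+5824y-6272 = (-2y+22)(-2y⁴+6y³-108y²+160y-1344) + (16y³+816y²-384y+23296)
  -2y⁴+6y³-108y²+160y-1344 = (-(1/8)y+27/4)(16y³+816y²-384y+23296) + (-5664y²+5664y-158592)
  16y³+816y²-384y+23296 = (-(1/354)y-26/177)(-5664y²+5664y-158592) + (0)
Last nonzero remainder: -5664y²+5664y-158592. Dividing through by -5664 gives the monic gcd y²-y+28.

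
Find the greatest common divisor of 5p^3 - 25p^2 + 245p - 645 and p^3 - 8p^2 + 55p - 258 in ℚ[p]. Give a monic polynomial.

p^2 - 2p + 43

By polynomial division,
  5p^3 - 25p^2 + 245p - 645 = (5)(p^3 - 8p^2 + 55p - 258) + (15p^2 - 30p + 645)
  p^3 - 8p^2 + 55p - 258 = ((1/15)p - 2/5)(15p^2 - 30p + 645) + (0)
Last nonzero remainder: 15p^2 - 30p + 645. Dividing through by 15 gives the monic gcd p^2 - 2p + 43.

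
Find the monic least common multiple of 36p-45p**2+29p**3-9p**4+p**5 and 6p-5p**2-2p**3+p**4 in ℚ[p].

Apply the Euclidean algorithm:
  p**5-9p**4+29p**3-45p**2+36p = (p-7)(p**4-2p**3-5p**2+6p) + (20p**3-86p**2+78p)
  p**4-2p**3-5p**2+6p = ((1/20)p+23/200)(20p**3-86p**2+78p) + ((99/100)p**2-(297/100)p)
  20p**3-86p**2+78p = ((2000/99)p-2600/99)((99/100)p**2-(297/100)p) + (0)
Last nonzero remainder: (99/100)p**2-(297/100)p. Dividing through by 99/100 gives the monic gcd p**2-3p.
Then lcm(f, g) = f·g / gcd(f, g); expanding and making the result monic gives the answer.

-72p+126p**2-67p**3+2p**4+18p**5-8p**6+p**7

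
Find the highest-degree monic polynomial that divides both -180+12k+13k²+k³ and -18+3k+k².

-18+3k+k²

By polynomial division,
  k³+13k²+12k-180 = (k+10)(k²+3k-18) + (0)
The last nonzero remainder k²+3k-18 is already monic.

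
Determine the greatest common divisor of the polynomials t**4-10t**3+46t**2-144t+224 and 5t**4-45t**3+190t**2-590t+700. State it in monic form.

Repeated division with remainder:
  t**4-10t**3+46t**2-144t+224 = (1/5)(5t**4-45t**3+190t**2-590t+700) + (-t**3+8t**2-26t+84)
  5t**4-45t**3+190t**2-590t+700 = (-5t+5)(-t**3+8t**2-26t+84) + (20t**2-40t+280)
  -t**3+8t**2-26t+84 = (-(1/20)t+3/10)(20t**2-40t+280) + (0)
Last nonzero remainder: 20t**2-40t+280. Dividing through by 20 gives the monic gcd t**2-2t+14.

t**2-2t+14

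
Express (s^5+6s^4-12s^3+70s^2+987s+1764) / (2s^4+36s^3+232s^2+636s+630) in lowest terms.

Repeated division with remainder:
  s^5+6s^4-12s^3+70s^2+987s+1764 = ((1/2)s-6)(2s^4+36s^3+232s^2+636s+630) + (88s^3+1144s^2+4488s+5544)
  2s^4+36s^3+232s^2+636s+630 = ((1/44)s+5/44)(88s^3+1144s^2+4488s+5544) + (0)
Last nonzero remainder: 88s^3+1144s^2+4488s+5544. Dividing through by 88 gives the monic gcd s^3+13s^2+51s+63.
Cancel s^3+13s^2+51s+63 from numerator and denominator to get the reduced form.

(s^2-7s+28)/(2s+10)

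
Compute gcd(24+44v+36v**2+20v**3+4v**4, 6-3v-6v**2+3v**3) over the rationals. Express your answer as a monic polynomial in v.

Apply the Euclidean algorithm:
  4v**4+20v**3+36v**2+44v+24 = ((4/3)v+28/3)(3v**3-6v**2-3v+6) + (96v**2+64v-32)
  3v**3-6v**2-3v+6 = ((1/32)v-1/12)(96v**2+64v-32) + ((10/3)v+10/3)
  96v**2+64v-32 = ((144/5)v-48/5)((10/3)v+10/3) + (0)
Last nonzero remainder: (10/3)v+10/3. Dividing through by 10/3 gives the monic gcd v+1.

1+v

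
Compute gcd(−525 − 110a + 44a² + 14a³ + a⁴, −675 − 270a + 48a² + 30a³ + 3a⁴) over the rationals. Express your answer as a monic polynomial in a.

Apply the Euclidean algorithm:
  a⁴ + 14a³ + 44a² − 110a − 525 = (1/3)(3a⁴ + 30a³ + 48a² − 270a − 675) + (4a³ + 28a² − 20a − 300)
  3a⁴ + 30a³ + 48a² − 270a − 675 = ((3/4)a + 9/4)(4a³ + 28a² − 20a − 300) + (0)
Last nonzero remainder: 4a³ + 28a² − 20a − 300. Dividing through by 4 gives the monic gcd a³ + 7a² − 5a − 75.

−75 − 5a + 7a² + a³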